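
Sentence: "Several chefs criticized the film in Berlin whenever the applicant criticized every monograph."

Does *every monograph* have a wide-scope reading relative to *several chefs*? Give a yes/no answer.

No

The target quantifier *every monograph* is part of the adjunct clause *whenever the applicant criticized every monograph*.
Since the clause is an adjunct (not a complement), the Adjunct Condition blocks QR across its edge.
So *every monograph* cannot raise to a position above *several chefs*.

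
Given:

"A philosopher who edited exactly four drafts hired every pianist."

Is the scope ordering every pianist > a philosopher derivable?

*every pianist* sits in the matrix clause, not in the relative clause on *a philosopher*.
Ordinary QR to a clause-peripheral position gives the wide-scope LF for the lower DP.

Yes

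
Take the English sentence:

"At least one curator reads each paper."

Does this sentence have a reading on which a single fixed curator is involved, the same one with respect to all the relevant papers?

The paraphrase describes the scope ordering *at least one curator* > *each paper*.
Nothing needs to raise for *at least one curator* > *each paper*, so no island constraint is at stake.

Yes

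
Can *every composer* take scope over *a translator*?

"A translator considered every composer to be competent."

Yes

ECM infinitives lack a CP barrier, so *every composer* can QR over the matrix subject *a translator*.
With no island boundary between them, the object can take inverse scope over the subject via ordinary QR within the clause.
So *every composer* > *a translator* is among the available readings.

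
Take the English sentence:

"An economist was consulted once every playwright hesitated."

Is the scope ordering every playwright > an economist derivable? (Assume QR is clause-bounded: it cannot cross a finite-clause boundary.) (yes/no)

The target quantifier *every playwright* is part of the adjunct clause *once every playwright hesitated*.
The adjunct-island constraint bars QR out of an adverbial clause.
So the wide-scope reading for *every playwright* is blocked.

No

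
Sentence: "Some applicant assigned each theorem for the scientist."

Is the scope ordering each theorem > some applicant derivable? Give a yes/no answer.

Yes

Both DPs are arguments of the same predicate; there is no clause or island boundary between them.
No island intervenes, so both surface and inverse scope are derivable.
The sentence is scopally ambiguous between *some applicant* > *each theorem* and *each theorem* > *some applicant*.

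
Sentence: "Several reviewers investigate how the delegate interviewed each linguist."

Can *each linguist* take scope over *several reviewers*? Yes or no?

No

*each linguist* occurs within the embedded question *how the delegate interviewed each linguist*.
Embedded questions are wh-islands: a quantifier inside an indirect question cannot QR into the matrix clause.
*each linguist* is confined to the island and cannot take scope over *several reviewers*.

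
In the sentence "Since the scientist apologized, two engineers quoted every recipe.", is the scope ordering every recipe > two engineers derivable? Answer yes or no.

Yes

Neither queried DP is inside the adjunct, so the adjunct-island constraint does not apply.
No island intervenes, so both surface and inverse scope are derivable.
So *every recipe* > *two engineers* is among the available readings.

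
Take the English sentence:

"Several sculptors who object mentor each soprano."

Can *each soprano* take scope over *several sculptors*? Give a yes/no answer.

Yes

The RC *who object* is an island, but *each soprano* is not inside it — it is the matrix object, a clausemate of *several sculptors*.
Since no island is crossed, the inverse ordering is licensed alongside surface scope.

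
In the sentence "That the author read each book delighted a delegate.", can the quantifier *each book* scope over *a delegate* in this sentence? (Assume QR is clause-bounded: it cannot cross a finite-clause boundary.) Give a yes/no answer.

*each book* sits inside the sentential subject *that the author read each book*.
The subject-island constraint blocks QR out of a clausal subject.
So *each book* cannot raise to a position above *a delegate*.

No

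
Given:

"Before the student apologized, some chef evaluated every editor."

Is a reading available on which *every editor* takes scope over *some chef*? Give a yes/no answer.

The adjunct clause does not contain *every editor*, which is the matrix object.
No island intervenes, so both surface and inverse scope are derivable.

Yes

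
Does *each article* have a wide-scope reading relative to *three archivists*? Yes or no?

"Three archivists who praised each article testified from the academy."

The DP *each article* is contained in the relative clause *who praised each article*.
QR out of a relative clause is ruled out by the relative-clause island constraint.
There is no licit LF on which *each article* c-commands *three archivists*.

No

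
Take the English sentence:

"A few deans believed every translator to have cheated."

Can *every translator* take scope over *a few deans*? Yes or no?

Yes

ECM infinitives lack a CP barrier, so *every translator* can QR over the matrix subject *a few deans*.
No island intervenes, so both surface and inverse scope are derivable.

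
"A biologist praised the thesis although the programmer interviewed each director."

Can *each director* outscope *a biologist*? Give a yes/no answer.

*each director* sits inside the adjunct clause *although the programmer interviewed each director*.
The adjunct-island constraint bars QR out of an adverbial clause.
So *each director* cannot raise to a position above *a biologist*.

No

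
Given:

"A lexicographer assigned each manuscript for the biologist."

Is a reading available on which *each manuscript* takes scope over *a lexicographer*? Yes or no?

Both DPs are arguments of the same predicate; there is no clause or island boundary between them.
QR within a single clause is free, so the lower quantifier may take scope over the higher one.
Both orderings are possible: *a lexicographer* > *each manuscript* and *each manuscript* > *a lexicographer*.

Yes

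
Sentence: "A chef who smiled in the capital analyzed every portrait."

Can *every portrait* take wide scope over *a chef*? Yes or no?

*every portrait* is a matrix argument; only *a chef* is modified by the relative clause *who smiled in the capital*, so the RC island is irrelevant to the target quantifier.
No island intervenes, so both surface and inverse scope are derivable.

Yes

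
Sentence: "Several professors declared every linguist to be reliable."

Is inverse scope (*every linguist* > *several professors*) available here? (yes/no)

Yes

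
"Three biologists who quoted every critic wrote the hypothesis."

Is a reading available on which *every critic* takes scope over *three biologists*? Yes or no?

*every critic* is embedded in the relative clause *who quoted every critic*.
The relative clause forms an island for QR, so the quantifier is confined to the head noun's restrictor.
So *every critic* cannot raise high enough to outscope *three biologists*; only the surface ordering *three biologists* > *every critic* is available.

No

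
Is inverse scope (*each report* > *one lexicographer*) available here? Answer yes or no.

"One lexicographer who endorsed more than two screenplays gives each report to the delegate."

Yes

*each report* sits in the matrix clause, not in the relative clause on *one lexicographer*.
Ordinary QR to a clause-peripheral position gives the wide-scope LF for the lower DP.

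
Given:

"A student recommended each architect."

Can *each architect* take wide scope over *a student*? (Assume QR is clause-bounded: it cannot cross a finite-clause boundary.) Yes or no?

Yes

*each architect* and *a student* are in the same minimal clause.
QR within a single clause is free, so the lower quantifier may take scope over the higher one.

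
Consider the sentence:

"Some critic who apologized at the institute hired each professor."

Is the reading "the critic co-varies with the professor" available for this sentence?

Yes

That reading corresponds to *each professor* > *some critic*.
Although the sentence contains a relative clause (*who apologized at the institute*), *each professor* is outside it, in the matrix VP.
Ordinary QR to a clause-peripheral position gives the wide-scope LF for the lower DP.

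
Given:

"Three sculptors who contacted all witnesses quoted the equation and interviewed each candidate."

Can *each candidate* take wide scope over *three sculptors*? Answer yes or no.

*each candidate* sits inside one conjunct of the coordinate structure (*interviewed each candidate*).
The Coordinate Structure Constraint blocks movement (including QR) out of a single conjunct.
So the wide-scope reading for *each candidate* is blocked.

No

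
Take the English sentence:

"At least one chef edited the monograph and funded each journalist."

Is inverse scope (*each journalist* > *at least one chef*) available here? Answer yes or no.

No

*each journalist* is embedded in one conjunct of the coordinate structure (*funded each journalist*).
Asymmetric QR out of one conjunct violates the Coordinate Structure Constraint.
*each journalist* is confined to the island and cannot take scope over *at least one chef*.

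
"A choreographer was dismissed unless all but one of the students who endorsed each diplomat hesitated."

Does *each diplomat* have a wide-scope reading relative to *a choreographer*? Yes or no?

No

*each diplomat* sits inside the relative clause *who endorsed each diplomat*, which is itself inside the adjunct *unless all but one of the students who endorsed each diplomat hesitated*.
Two island boundaries intervene — the relative clause and the adjunct. Either alone would block QR.
So *each diplomat* cannot raise high enough to outscope *a choreographer*; only the surface ordering *a choreographer* > *each diplomat* is available.
(Only the surface reading survives: one fixed choreographer with respect to all the relevant diplomats.)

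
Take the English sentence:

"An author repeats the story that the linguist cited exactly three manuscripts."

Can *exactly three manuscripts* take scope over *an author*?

No

*exactly three manuscripts* sits inside the complex NP *the story that the linguist cited exactly three manuscripts*.
A that-clause complement to a noun is an island; QR cannot cross the NP boundary.
There is no licit LF on which *exactly three manuscripts* c-commands *an author*.
(Only the surface reading survives: one fixed author with respect to all the relevant manuscripts.)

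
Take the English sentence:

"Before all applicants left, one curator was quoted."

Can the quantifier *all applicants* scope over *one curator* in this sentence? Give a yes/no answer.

The DP *all applicants* is contained in the adjunct clause *before all applicants left*.
Adverbial clauses are not L-marked, so they are barriers for QR — the quantifier cannot escape the adjunct.
So *all applicants* cannot raise to a position above *one curator*.

No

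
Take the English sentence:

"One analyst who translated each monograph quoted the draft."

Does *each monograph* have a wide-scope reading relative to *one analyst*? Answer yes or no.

*each monograph* sits inside the relative clause *who translated each monograph*.
The relative clause forms an island for QR, so the quantifier is confined to the head noun's restrictor.
*each monograph* > *one analyst* would require crossing that boundary, which is illicit.

No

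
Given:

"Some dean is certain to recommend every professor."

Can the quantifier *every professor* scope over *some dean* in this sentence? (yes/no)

Yes

*every professor* is the object of the infinitival complement of a raising predicate; raising infinitives are transparent for QR, so the two DPs are in effect clausemates.
Nothing blocks QR of the lower DP to a position above the higher one, so inverse scope is available.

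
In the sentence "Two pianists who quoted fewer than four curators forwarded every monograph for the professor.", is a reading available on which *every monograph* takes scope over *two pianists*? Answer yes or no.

The relative clause *who quoted fewer than four curators* modifies *two pianists*, but *every monograph* is not inside that relative clause — it is an argument of the matrix verb.
QR within a single clause is free, so the lower quantifier may take scope over the higher one.

Yes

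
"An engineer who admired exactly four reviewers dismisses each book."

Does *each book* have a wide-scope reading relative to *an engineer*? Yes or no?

Yes

The relative clause *who admired exactly four reviewers* modifies *an engineer*, but *each book* is not inside that relative clause — it is an argument of the matrix verb.
QR within a single clause is free, so the lower quantifier may take scope over the higher one.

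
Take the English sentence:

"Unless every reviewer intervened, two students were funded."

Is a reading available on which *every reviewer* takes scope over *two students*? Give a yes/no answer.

No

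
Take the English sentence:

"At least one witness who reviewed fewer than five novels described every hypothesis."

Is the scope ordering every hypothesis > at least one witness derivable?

Yes

*every hypothesis* is a matrix argument; only *at least one witness* is modified by the relative clause *who reviewed fewer than five novels*, so the RC island is irrelevant to the target quantifier.
Ordinary QR to a clause-peripheral position gives the wide-scope LF for the lower DP.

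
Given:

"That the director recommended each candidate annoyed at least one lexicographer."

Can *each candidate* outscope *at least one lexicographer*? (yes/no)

*each candidate* is embedded in the sentential subject *that the director recommended each candidate*.
Clausal subjects are scope islands; QR from inside the subject into the matrix is barred.
*each candidate* is confined to the island and cannot take scope over *at least one lexicographer*.

No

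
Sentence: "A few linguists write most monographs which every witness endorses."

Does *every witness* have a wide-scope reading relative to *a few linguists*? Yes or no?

No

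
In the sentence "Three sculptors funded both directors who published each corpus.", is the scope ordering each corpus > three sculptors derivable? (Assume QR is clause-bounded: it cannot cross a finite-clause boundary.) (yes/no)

The DP *each corpus* is contained in the relative clause *who published each corpus* modifying *both directors*.
Relative clauses block scope extraction: QR cannot target a position outside the modified NP.
So the wide-scope reading for *each corpus* is blocked.

No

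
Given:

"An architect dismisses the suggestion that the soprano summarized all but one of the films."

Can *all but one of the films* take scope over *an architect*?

No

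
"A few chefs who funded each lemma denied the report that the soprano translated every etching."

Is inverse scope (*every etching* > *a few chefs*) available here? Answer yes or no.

The DP *every etching* is contained in the complex NP *the report that the soprano translated every etching*.
Since the clause is the complement of a nominal head, the CNPC blocks scope extraction.
The inverse ordering *every etching* > *a few chefs* is therefore underivable.

No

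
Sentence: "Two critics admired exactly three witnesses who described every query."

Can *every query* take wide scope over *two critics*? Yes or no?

*every query* is embedded in the relative clause *who described every query* modifying *exactly three witnesses*.
The relative clause forms an island for QR, so the quantifier is confined to the head noun's restrictor.
Hence only narrow scope for *every query* (under *two critics*) survives.

No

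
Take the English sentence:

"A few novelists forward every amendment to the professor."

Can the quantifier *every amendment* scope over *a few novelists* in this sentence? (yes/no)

Yes

*every amendment* is the matrix object and *a few novelists* the matrix subject; the two are clausemates.
Clause-internal QR can adjoin the lower DP above the subject, yielding the inverse reading.
Both orderings are possible: *a few novelists* > *every amendment* and *every amendment* > *a few novelists*.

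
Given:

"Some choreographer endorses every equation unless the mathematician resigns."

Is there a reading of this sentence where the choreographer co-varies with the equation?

Yes

The paraphrase describes the scope ordering *every equation* > *some choreographer*.
The adjunct clause does not contain *every equation*, which is the matrix object.
Since no island is crossed, the inverse ordering is licensed alongside surface scope.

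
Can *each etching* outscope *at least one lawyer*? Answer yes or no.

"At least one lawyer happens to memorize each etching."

*each etching* is the object of the infinitival complement of a raising predicate; raising infinitives are transparent for QR, so the two DPs are in effect clausemates.
Ordinary QR to a clause-peripheral position gives the wide-scope LF for the lower DP.

Yes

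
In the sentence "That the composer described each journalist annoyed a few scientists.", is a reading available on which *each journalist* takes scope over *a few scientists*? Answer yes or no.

No

*each journalist* sits inside the sentential subject *that the composer described each journalist*.
Subjects — clausal subjects included — are islands for extraction, and QR is no exception.
The ordering *each journalist* > *a few scientists* is therefore underivable.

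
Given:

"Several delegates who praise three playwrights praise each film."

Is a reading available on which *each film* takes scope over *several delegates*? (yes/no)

Yes

*each film* is a matrix argument; only *several delegates* is modified by the relative clause *who praise three playwrights*, so the RC island is irrelevant to the target quantifier.
Clause-internal QR can adjoin the lower DP above the subject, yielding the inverse reading.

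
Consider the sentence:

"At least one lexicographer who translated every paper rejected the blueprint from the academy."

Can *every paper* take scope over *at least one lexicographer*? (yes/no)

The DP *every paper* is contained in the relative clause *who translated every paper*.
Quantifiers inside a relative clause are trapped there; the RC boundary blocks QR.
There is no licit LF on which *every paper* c-commands *at least one lexicographer*.
(Only the surface reading survives: one fixed lexicographer with respect to all the relevant papers.)

No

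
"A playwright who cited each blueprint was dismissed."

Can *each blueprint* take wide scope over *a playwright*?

Structurally, *each blueprint* is inside the relative clause *who cited each blueprint*.
A relative clause is a scope island — quantifier raising cannot cross its boundary.
*each blueprint* > *a playwright* would require crossing that boundary, which is illicit.

No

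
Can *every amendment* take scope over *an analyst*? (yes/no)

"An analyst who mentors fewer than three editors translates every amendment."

Although the sentence contains a relative clause (*who mentors fewer than three editors*), *every amendment* is outside it, in the matrix VP.
With no island boundary between them, the object can take inverse scope over the subject via ordinary QR within the clause.
The sentence is scopally ambiguous between *an analyst* > *every amendment* and *every amendment* > *an analyst*.

Yes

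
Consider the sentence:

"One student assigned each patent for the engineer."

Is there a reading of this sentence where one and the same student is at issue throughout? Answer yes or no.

The described interpretation is the *one student* > *each patent* scoping.
That is the surface-scope ordering, which is always one of the available readings — island constraints only ever restrict inverse scope.

Yes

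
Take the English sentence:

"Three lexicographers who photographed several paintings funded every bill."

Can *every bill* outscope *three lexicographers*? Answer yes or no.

The RC *who photographed several paintings* is an island, but *every bill* is not inside it — it is the matrix object, a clausemate of *three lexicographers*.
No island intervenes, so both surface and inverse scope are derivable.
The sentence is scopally ambiguous between *three lexicographers* > *every bill* and *every bill* > *three lexicographers*.

Yes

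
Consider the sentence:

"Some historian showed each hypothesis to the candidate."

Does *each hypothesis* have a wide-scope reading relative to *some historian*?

Yes

*each hypothesis* and *some historian* are in the same minimal clause.
Since no island is crossed, the inverse ordering is licensed alongside surface scope.
So *each hypothesis* > *some historian* is among the available readings.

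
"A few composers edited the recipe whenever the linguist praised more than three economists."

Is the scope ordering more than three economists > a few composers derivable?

No

*more than three economists* is embedded in the adjunct clause *whenever the linguist praised more than three economists*.
Since the clause is an adjunct (not a complement), the Adjunct Condition blocks QR across its edge.
So *more than three economists* cannot raise to a position above *a few composers*.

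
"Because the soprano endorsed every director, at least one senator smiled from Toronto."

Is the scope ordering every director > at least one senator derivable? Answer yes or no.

The DP *every director* is contained in the adjunct clause *because the soprano endorsed every director*.
Scope out of an adjunct clause is unavailable: QR respects the adjunct-island constraint.
So the wide-scope reading for *every director* is blocked.

No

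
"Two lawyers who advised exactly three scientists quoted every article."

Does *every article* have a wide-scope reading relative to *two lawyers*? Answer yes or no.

Yes

*every article* sits in the matrix clause, not in the relative clause on *two lawyers*.
Nothing blocks QR of the lower DP to a position above the higher one, so inverse scope is available.
So *every article* > *two lawyers* is among the available readings.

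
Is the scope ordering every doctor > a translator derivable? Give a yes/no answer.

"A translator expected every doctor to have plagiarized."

ECM infinitives lack a CP barrier, so *every doctor* can QR over the matrix subject *a translator*.
No island intervenes, so both surface and inverse scope are derivable.

Yes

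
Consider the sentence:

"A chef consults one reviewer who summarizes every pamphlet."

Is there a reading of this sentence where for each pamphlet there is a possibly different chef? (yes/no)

The described interpretation is the *every pamphlet* > *a chef* scoping.
*every pamphlet* is embedded in the relative clause *who summarizes every pamphlet* modifying *one reviewer*.
A relative clause is a scope island — quantifier raising cannot cross its boundary.
The inverse ordering *every pamphlet* > *a chef* is therefore underivable.

No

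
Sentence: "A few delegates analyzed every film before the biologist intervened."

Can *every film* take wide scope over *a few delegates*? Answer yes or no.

Yes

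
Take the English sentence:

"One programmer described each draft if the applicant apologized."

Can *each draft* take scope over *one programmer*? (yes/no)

Neither queried DP is inside the adjunct, so the adjunct-island constraint does not apply.
Nothing blocks QR of the lower DP to a position above the higher one, so inverse scope is available.
Both orderings are possible: *one programmer* > *each draft* and *each draft* > *one programmer*.

Yes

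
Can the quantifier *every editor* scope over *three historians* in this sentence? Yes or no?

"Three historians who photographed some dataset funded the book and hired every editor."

No

The target quantifier *every editor* is part of one conjunct of the coordinate structure (*hired every editor*).
The Coordinate Structure Constraint blocks movement (including QR) out of a single conjunct.
There is no licit LF on which *every editor* c-commands *three historians*.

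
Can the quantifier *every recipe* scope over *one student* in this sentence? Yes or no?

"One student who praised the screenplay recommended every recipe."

Yes

*every recipe* sits in the matrix clause, not in the relative clause on *one student*.
Ordinary QR to a clause-peripheral position gives the wide-scope LF for the lower DP.
The sentence is scopally ambiguous between *one student* > *every recipe* and *every recipe* > *one student*.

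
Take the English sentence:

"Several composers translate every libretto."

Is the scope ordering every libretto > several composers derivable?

Both DPs are arguments of the same predicate; there is no clause or island boundary between them.
No island intervenes, so both surface and inverse scope are derivable.

Yes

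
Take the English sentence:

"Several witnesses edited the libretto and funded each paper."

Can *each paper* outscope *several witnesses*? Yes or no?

No

*each paper* occurs within one conjunct of the coordinate structure (*funded each paper*).
The Coordinate Structure Constraint blocks movement (including QR) out of a single conjunct.
So *each paper* cannot raise high enough to outscope *several witnesses*; only the surface ordering *several witnesses* > *each paper* is available.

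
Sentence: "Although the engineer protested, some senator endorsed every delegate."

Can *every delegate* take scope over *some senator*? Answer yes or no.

The adjunct clause does not contain *every delegate*, which is the matrix object.
With no island boundary between them, the object can take inverse scope over the subject via ordinary QR within the clause.
So *every delegate* > *some senator* is among the available readings.

Yes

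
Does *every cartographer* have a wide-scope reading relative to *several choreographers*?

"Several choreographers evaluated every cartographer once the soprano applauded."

Yes

Although there is an adjunct clause, *every cartographer* is in the main clause, not inside the adjunct.
Ordinary QR to a clause-peripheral position gives the wide-scope LF for the lower DP.
The sentence is scopally ambiguous between *several choreographers* > *every cartographer* and *every cartographer* > *several choreographers*.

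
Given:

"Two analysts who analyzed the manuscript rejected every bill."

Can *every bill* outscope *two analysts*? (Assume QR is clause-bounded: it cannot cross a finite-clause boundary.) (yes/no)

The relative clause *who analyzed the manuscript* modifies *two analysts*, but *every bill* is not inside that relative clause — it is an argument of the matrix verb.
Clause-internal QR can adjoin the lower DP above the subject, yielding the inverse reading.
So *every bill* > *two analysts* is among the available readings.

Yes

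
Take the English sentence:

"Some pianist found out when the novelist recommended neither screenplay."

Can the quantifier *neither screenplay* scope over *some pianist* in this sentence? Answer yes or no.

No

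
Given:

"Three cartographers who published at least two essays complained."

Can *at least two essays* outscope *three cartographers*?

No

Structurally, *at least two essays* is inside the relative clause *who published at least two essays*.
Relative clauses block scope extraction: QR cannot target a position outside the modified NP.
*at least two essays* is confined to the island and cannot take scope over *three cartographers*.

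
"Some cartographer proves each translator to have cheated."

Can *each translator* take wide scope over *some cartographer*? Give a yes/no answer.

This is an ECM construction: *each translator* is the infinitival subject, Case-marked by the matrix verb, and the infinitive is transparent for QR.
Since no island is crossed, the inverse ordering is licensed alongside surface scope.
Both orderings are possible: *some cartographer* > *each translator* and *each translator* > *some cartographer*.

Yes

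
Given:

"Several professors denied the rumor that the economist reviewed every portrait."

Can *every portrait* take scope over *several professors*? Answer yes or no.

No

*every portrait* is embedded in the complex NP *the rumor that the economist reviewed every portrait*.
The complex NP is opaque for QR — the quantifier is frozen inside the noun's complement.
So *every portrait* cannot raise to a position above *several professors*.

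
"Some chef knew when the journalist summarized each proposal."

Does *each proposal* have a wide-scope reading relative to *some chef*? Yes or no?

The target quantifier *each proposal* is part of the embedded question *when the journalist summarized each proposal*.
An indirect question is a wh-island; the filled [Spec,CP] blocks QR across the CP edge.
*each proposal* > *some chef* would require crossing that boundary, which is illicit.
(Only the surface reading survives: one fixed chef with respect to all the relevant proposals.)

No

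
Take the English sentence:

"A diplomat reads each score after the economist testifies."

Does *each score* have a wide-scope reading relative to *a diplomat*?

Yes

The adjunct clause does not contain *each score*, which is the matrix object.
Nothing blocks QR of the lower DP to a position above the higher one, so inverse scope is available.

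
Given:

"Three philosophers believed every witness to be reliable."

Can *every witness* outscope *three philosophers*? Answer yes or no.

*every witness* is an ECM subject; ECM complements are not islands, and the embedded quantifier may take matrix scope.
QR within a single clause is free, so the lower quantifier may take scope over the higher one.

Yes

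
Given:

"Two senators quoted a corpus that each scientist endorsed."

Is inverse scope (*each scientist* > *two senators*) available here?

*each scientist* is embedded in the relative clause *that each scientist endorsed* modifying *a corpus*.
QR out of a relative clause is ruled out by the relative-clause island constraint.
So *each scientist* cannot raise to a position above *two senators*.

No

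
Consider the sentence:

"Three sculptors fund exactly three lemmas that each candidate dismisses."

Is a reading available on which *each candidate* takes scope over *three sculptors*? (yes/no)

*each candidate* is embedded in the relative clause *that each candidate dismisses* modifying *exactly three lemmas*.
Quantifiers inside a relative clause are trapped there; the RC boundary blocks QR.
Hence only narrow scope for *each candidate* (under *three sculptors*) survives.

No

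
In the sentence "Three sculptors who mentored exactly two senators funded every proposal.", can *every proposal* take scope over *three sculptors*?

Yes

The relative clause *who mentored exactly two senators* modifies *three sculptors*, but *every proposal* is not inside that relative clause — it is an argument of the matrix verb.
Clause-internal QR can adjoin the lower DP above the subject, yielding the inverse reading.
So *every proposal* > *three sculptors* is among the available readings.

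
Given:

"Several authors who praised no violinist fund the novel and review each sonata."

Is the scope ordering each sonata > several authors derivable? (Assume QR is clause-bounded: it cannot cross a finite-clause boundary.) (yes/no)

No

*each sonata* occurs within one conjunct of the coordinate structure (*review each sonata*).
A quantifier cannot raise out of one conjunct of a coordination across the whole coordinate structure — the CSC applies to QR.
So *each sonata* cannot raise high enough to outscope *several authors*; only the surface ordering *several authors* > *each sonata* is available.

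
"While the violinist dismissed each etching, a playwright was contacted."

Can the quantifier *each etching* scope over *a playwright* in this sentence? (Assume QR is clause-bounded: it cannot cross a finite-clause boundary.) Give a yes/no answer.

*each etching* is embedded in the adjunct clause *while the violinist dismissed each etching*.
Adjunct clauses are scope islands: a quantifier inside an adjunct cannot raise into the matrix clause.
So the wide-scope reading for *each etching* is blocked.

No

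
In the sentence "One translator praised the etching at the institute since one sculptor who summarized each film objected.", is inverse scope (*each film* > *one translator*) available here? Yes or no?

No

The target quantifier *each film* is part of the relative clause *who summarized each film*, which is itself inside the adjunct *since one sculptor who summarized each film objected*.
Both the relative clause and the enclosing adjunct are scope islands; QR cannot cross either.
So the wide-scope reading for *each film* is blocked.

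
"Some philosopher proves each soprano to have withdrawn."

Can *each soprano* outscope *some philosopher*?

Yes

This is an ECM construction: *each soprano* is the infinitival subject, Case-marked by the matrix verb, and the infinitive is transparent for QR.
No island intervenes, so both surface and inverse scope are derivable.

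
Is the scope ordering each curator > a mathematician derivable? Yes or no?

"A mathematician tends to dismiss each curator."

Yes

*each curator* is the object of the infinitival complement of a raising predicate; raising infinitives are transparent for QR, so the two DPs are in effect clausemates.
No island intervenes, so both surface and inverse scope are derivable.
Both orderings are possible: *a mathematician* > *each curator* and *each curator* > *a mathematician*.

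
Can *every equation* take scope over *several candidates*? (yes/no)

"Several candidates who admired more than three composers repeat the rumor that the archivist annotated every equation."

The DP *every equation* is contained in the complex NP *the rumor that the archivist annotated every equation*.
Since the clause is the complement of a nominal head, the CNPC blocks scope extraction.
The inverse ordering *every equation* > *several candidates* is therefore underivable.

No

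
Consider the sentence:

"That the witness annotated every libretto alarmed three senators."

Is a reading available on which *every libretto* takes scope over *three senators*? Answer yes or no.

No

*every libretto* is embedded in the sentential subject *that the witness annotated every libretto*.
Clausal subjects are scope islands; QR from inside the subject into the matrix is barred.
*every libretto* > *three senators* would require crossing that boundary, which is illicit.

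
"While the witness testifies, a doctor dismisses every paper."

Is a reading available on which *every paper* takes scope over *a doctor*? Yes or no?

Yes

Neither queried DP is inside the adjunct, so the adjunct-island constraint does not apply.
QR within a single clause is free, so the lower quantifier may take scope over the higher one.
The sentence is scopally ambiguous between *a doctor* > *every paper* and *every paper* > *a doctor*.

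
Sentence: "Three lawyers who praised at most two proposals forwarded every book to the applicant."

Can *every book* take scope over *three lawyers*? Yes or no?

*every book* sits in the matrix clause, not in the relative clause on *three lawyers*.
Since no island is crossed, the inverse ordering is licensed alongside surface scope.

Yes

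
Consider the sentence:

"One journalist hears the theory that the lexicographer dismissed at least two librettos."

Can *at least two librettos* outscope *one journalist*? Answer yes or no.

The DP *at least two librettos* is contained in the complex NP *the theory that the lexicographer dismissed at least two librettos*.
The Complex NP Constraint bars QR out of the complement clause of a noun.
So *at least two librettos* cannot raise high enough to outscope *one journalist*; only the surface ordering *one journalist* > *at least two librettos* is available.

No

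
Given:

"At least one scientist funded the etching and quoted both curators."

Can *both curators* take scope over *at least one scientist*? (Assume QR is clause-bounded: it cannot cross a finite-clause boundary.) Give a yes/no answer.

No

*both curators* is embedded in one conjunct of the coordinate structure (*quoted both curators*).
Asymmetric QR out of one conjunct violates the Coordinate Structure Constraint.
So *both curators* cannot raise high enough to outscope *at least one scientist*; only the surface ordering *at least one scientist* > *both curators* is available.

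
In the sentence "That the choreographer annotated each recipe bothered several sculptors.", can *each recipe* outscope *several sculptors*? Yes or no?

The DP *each recipe* is contained in the sentential subject *that the choreographer annotated each recipe*.
Sentential subjects are islands: a quantifier inside the subject clause cannot raise over the matrix predicate.
*each recipe* is confined to the island and cannot take scope over *several sculptors*.

No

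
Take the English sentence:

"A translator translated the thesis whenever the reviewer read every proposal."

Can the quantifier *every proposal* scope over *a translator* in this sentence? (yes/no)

The target quantifier *every proposal* is part of the adjunct clause *whenever the reviewer read every proposal*.
Scope out of an adjunct clause is unavailable: QR respects the adjunct-island constraint.
So *every proposal* cannot raise high enough to outscope *a translator*; only the surface ordering *a translator* > *every proposal* is available.

No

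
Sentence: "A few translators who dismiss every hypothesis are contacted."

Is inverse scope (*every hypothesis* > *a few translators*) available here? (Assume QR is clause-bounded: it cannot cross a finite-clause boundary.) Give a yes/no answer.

The DP *every hypothesis* is contained in the relative clause *who dismiss every hypothesis*.
A relative clause is a scope island — quantifier raising cannot cross its boundary.
So *every hypothesis* cannot raise to a position above *a few translators*.

No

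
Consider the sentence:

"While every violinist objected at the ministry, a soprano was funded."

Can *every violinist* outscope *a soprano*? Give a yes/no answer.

No

The DP *every violinist* is contained in the adjunct clause *while every violinist objected at the ministry*.
The adjunct-island constraint bars QR out of an adverbial clause.
So *every violinist* cannot raise to a position above *a soprano*.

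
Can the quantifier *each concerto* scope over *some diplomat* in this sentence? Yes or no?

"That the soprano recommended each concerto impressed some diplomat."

No

*each concerto* occurs within the sentential subject *that the soprano recommended each concerto*.
The Sentential Subject Constraint rules out raising the quantifier out of the that-clause subject.
The ordering *each concerto* > *some diplomat* is therefore underivable.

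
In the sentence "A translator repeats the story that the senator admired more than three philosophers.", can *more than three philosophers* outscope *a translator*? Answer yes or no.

No

Structurally, *more than three philosophers* is inside the complex NP *the story that the senator admired more than three philosophers*.
The Complex NP Constraint bars QR out of the complement clause of a noun.
Hence only narrow scope for *more than three philosophers* (under *a translator*) survives.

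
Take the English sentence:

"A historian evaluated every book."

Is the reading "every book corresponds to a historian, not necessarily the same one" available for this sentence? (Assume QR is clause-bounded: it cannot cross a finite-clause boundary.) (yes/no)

Yes

This is the *every book* > *a historian* reading.
*every book* and *a historian* are in the same minimal clause.
Since no island is crossed, the inverse ordering is licensed alongside surface scope.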